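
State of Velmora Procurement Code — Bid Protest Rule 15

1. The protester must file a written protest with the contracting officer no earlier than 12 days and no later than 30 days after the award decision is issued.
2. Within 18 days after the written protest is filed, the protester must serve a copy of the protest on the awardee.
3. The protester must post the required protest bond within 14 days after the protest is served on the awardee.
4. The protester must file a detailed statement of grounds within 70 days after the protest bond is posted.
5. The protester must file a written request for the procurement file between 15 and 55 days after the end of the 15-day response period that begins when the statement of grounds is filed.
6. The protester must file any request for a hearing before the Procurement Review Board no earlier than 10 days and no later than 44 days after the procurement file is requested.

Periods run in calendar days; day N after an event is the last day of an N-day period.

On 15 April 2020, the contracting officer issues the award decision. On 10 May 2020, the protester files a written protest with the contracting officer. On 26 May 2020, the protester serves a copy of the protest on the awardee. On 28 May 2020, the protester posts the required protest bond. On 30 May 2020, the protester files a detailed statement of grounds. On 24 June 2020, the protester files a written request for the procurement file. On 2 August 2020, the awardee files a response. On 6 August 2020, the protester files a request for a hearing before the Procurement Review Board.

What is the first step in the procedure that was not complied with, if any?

Step 1: the window is 12–30 days after 15 April 2020 (when the award decision is issued), so 27 April 2020 through 15 May 2020; done 10 May 2020, which is between those dates.
Step 2: 18 days after 10 May 2020 (when the written protest is filed) is 28 May 2020; completed 26 May 2020, before the deadline.
Step 3: 14 days after 26 May 2020 (when the protest is served on the awardee) is 9 June 2020; 28 May 2020 is within that limit.
Step 4: 70 days after 28 May 2020 (when the protest bond is posted) is 6 August 2020; done 30 May 2020 — timely.
Step 5: the window is 15–55 days after 14 June 2020 (end of the 15-day response period, which began when the statement of grounds is filed on 30 May 2020), so 29 June 2020 through 8 August 2020; 24 June 2020 is 5 days too early.
That is the first point of non-compliance.

Step 5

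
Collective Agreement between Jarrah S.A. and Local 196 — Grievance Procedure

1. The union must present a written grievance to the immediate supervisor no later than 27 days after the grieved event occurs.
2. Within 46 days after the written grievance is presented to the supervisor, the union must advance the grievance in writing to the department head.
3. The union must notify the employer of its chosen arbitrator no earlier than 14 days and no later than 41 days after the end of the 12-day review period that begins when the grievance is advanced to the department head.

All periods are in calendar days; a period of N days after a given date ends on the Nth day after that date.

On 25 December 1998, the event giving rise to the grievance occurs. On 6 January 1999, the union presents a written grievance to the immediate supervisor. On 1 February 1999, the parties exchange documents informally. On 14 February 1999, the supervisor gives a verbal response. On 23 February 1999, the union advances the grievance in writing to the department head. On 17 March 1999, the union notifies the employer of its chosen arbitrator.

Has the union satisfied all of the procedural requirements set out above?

Step 1: 27 days after 25 December 1998 (when the grieved event occurs) is 21 January 1999; 6 January 1999 is within that limit.
Step 2: 46 days after 6 January 1999 (when the written grievance is presented to the supervisor) is 21 February 1999; 23 February 1999 misses that deadline by 2 days.

No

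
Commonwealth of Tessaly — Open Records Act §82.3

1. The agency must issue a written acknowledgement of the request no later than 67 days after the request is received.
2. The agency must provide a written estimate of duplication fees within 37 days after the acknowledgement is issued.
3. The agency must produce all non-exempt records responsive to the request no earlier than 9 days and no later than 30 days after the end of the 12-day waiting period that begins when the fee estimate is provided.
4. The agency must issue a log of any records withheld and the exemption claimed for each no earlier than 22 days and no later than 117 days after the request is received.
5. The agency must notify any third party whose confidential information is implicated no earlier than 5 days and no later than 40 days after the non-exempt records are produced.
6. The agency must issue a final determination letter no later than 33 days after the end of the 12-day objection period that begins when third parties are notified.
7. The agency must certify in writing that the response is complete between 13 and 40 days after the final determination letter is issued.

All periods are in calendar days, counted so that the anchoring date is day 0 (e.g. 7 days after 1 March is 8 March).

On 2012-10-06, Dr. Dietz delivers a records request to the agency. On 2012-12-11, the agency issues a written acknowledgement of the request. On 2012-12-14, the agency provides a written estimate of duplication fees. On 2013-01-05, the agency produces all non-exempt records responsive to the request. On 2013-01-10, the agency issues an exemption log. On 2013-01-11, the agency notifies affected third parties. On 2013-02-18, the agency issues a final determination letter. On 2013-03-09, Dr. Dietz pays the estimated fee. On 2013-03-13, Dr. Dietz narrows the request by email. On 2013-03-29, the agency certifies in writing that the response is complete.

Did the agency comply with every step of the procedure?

Yes

Step 1: 67 days after 2012-10-06 (when the request is received) is 2012-12-12; completed 2012-12-11, before the deadline.
Step 2: 37 days after 2012-12-11 (when the acknowledgement is issued) is 2013-01-17; 2012-12-14 is within that limit.
Step 3: the window is 9–30 days after 2012-12-26 (end of the 12-day waiting period, which began when the fee estimate is provided on 2012-12-14), so 2013-01-04 through 2013-01-25; done 2013-01-05, which is between those dates.
Step 4: the window is 22–117 days after 2012-10-06 (when the request is received), so 2012-10-28 through 2013-01-31; done 2013-01-10 — within the window.
Step 5: the window is 5–40 days after 2013-01-05 (when the non-exempt records are produced), so 2013-01-10 through 2013-02-14; done 2013-01-11 — within the window.
Step 6: 33 days after 2013-01-23 (end of the 12-day objection period, which began when third parties are notified on 2013-01-11) is 2013-02-25; completed 2013-02-18, before the deadline.
Step 7: the window is 13–40 days after 2013-02-18 (when the final determination letter is issued), so 2013-03-03 through 2013-03-30; done 2013-03-29, which is between those dates.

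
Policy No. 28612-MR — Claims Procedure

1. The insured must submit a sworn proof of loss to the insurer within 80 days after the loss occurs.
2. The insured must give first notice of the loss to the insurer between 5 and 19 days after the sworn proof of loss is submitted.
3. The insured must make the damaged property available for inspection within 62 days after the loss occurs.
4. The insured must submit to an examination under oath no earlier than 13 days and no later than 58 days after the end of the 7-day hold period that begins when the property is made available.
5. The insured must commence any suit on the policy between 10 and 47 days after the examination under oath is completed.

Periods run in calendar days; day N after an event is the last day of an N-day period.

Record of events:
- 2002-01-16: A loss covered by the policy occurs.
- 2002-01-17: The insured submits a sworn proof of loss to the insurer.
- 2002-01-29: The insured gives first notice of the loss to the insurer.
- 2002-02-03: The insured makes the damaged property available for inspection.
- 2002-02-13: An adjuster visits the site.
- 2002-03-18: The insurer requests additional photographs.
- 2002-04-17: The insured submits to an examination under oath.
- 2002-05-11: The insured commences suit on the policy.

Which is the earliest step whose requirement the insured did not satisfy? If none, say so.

Step 1: 80 days after 2002-01-16 (when the loss occurs) is 2002-04-06; completed 2002-01-17, before the deadline.
Step 2: the window is 5–19 days after 2002-01-17 (when the sworn proof of loss is submitted), so 2002-01-22 through 2002-02-05; done 2002-01-29 — within the window.
Step 3: 62 days after 2002-01-16 (when the loss occurs) is 2002-03-19; done 2002-02-03 — timely.
Step 4: the window is 13–58 days after 2002-02-10 (end of the 7-day hold period, which began when the property is made available on 2002-02-03), so 2002-02-23 through 2002-04-09; done 2002-04-17 — 8 days after the window closed.

Step 4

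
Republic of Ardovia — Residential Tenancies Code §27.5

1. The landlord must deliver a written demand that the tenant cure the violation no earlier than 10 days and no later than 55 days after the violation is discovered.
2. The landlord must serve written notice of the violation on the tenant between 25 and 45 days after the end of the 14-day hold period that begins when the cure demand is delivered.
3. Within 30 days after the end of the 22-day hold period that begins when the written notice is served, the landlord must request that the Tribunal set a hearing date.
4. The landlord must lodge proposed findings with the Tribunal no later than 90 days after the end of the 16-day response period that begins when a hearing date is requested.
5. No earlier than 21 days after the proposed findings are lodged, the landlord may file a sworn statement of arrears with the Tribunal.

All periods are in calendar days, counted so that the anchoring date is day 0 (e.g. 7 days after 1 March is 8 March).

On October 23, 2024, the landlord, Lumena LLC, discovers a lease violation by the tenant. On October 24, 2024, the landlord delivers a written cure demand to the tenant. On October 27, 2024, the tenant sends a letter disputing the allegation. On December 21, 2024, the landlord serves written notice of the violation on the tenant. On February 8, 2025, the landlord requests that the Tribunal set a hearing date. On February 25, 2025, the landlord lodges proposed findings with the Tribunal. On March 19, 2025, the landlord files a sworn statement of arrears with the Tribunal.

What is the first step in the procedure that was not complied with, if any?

Step 1

Step 1 — 10 and 55 days from October 23, 2024 (when the violation is discovered) are November 2, 2024 and December 17, 2024 respectively; October 24, 2024 is 9 days too early.
That is the first point of non-compliance.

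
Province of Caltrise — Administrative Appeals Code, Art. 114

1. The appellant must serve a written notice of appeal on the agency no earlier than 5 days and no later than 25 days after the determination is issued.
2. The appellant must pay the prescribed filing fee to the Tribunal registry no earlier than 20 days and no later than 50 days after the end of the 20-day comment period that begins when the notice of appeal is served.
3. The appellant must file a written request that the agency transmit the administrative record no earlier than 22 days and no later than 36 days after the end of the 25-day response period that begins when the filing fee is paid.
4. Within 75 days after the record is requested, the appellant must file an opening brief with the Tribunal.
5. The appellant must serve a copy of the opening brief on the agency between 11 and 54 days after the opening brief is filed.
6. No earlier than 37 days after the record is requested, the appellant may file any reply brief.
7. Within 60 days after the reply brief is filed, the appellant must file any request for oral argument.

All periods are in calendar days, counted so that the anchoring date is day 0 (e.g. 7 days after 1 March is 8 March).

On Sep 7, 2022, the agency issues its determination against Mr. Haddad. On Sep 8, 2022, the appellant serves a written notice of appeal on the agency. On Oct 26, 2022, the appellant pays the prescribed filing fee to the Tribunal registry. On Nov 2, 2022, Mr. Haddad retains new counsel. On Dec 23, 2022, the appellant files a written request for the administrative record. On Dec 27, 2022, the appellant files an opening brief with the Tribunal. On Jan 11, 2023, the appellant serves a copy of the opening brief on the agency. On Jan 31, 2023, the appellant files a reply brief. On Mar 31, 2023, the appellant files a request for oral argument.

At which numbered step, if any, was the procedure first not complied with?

Step 1

Step 1 — 5 and 25 days from Sep 7, 2022 (when the determination is issued) are Sep 12, 2022 and Oct 2, 2022 respectively; Sep 8, 2022 is 4 days too early.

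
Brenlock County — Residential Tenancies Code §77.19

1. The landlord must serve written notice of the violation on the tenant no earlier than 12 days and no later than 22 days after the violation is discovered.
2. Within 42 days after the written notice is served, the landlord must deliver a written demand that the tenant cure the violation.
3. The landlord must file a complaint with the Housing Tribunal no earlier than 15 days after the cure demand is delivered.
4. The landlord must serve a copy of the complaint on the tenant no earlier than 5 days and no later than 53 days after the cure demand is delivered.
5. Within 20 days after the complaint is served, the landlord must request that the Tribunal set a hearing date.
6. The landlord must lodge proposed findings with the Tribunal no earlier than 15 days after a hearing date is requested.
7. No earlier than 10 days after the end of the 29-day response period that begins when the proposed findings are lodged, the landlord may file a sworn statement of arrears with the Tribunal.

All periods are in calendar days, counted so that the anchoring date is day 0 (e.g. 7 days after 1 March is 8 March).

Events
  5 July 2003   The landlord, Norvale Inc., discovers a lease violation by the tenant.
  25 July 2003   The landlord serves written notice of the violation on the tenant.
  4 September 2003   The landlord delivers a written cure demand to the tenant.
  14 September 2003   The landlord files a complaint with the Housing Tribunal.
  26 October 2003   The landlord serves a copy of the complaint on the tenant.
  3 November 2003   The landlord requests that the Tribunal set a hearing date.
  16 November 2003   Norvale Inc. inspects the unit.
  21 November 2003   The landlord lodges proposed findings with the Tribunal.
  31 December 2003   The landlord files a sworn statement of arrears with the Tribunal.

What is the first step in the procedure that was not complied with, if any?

Step 3

Step 1 — 12 and 22 days from 5 July 2003 (when the violation is discovered) are 17 July 2003 and 27 July 2003 respectively; done 25 July 2003 — within the window.
Step 2 — counting 42 days from 25 July 2003 (when the written notice is served) gives a deadline of 5 September 2003; completed 4 September 2003, before the deadline.
Step 3 — must wait 15 days from 4 September 2003 (when the cure demand is delivered), so not before 19 September 2003; 14 September 2003 is 5 days before the earliest permitted date.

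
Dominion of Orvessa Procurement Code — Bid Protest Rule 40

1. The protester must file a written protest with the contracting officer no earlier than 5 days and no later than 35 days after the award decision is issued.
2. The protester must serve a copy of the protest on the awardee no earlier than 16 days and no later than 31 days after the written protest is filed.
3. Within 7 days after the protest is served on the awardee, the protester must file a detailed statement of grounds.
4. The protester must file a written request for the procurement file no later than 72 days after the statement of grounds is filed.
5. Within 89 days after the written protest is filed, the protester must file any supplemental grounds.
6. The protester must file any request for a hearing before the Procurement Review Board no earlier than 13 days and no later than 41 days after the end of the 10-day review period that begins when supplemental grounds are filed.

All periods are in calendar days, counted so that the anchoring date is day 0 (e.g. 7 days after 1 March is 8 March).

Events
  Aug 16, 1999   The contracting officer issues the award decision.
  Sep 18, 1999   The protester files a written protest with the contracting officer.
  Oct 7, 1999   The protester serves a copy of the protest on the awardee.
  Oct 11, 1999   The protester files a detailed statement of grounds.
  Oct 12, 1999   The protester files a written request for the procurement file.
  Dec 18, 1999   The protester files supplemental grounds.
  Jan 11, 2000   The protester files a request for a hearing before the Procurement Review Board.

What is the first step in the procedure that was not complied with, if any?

Step 1: the window is 5–35 days after Aug 16, 1999 (when the award decision is issued), so Aug 21, 1999 through Sep 20, 1999; done Sep 18, 1999 — within the window.
Step 2: the window is 16–31 days after Sep 18, 1999 (when the written protest is filed), so Oct 4, 1999 through Oct 19, 1999; Oct 7, 1999 falls inside that range.
Step 3: 7 days after Oct 7, 1999 (when the protest is served on the awardee) is Oct 14, 1999; completed Oct 11, 1999, before the deadline.
Step 4: 72 days after Oct 11, 1999 (when the statement of grounds is filed) is Dec 22, 1999; completed Oct 12, 1999, before the deadline.
Step 5: 89 days after Sep 18, 1999 (when the written protest is filed) is Dec 16, 1999; done Dec 18, 1999 — 2 days late.
The procedure was therefore not followed at step 5.

Step 5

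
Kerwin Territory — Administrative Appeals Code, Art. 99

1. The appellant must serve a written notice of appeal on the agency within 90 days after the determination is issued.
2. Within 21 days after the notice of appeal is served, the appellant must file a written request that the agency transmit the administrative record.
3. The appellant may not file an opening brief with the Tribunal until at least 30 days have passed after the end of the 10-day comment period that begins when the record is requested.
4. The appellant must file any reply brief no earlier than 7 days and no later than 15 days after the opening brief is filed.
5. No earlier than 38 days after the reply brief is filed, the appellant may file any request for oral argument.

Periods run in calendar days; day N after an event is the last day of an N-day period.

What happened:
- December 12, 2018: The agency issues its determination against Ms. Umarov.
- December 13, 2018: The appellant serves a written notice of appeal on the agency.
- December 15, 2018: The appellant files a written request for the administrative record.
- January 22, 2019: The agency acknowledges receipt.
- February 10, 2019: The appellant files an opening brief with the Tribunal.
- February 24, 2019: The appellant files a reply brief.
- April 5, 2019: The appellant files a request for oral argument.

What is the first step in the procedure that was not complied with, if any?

None — every step was satisfied

Step 1: 90 days after December 12, 2018 (when the determination is issued) is March 12, 2019; December 13, 2018 is within that limit.
Step 2: 21 days after December 13, 2018 (when the notice of appeal is served) is January 3, 2019; December 15, 2018 is within that limit.
Step 3: the earliest permitted date is 30 days after December 25, 2018 (end of the 10-day comment period, which began when the record is requested on December 15, 2018), i.e. January 24, 2019; done February 10, 2019 — permitted.
Step 4: the window is 7–15 days after February 10, 2019 (when the opening brief is filed), so February 17, 2019 through February 25, 2019; done February 24, 2019 — within the window.
Step 5: the earliest permitted date is 38 days after February 24, 2019 (when the reply brief is filed), i.e. April 3, 2019; done April 5, 2019 — permitted.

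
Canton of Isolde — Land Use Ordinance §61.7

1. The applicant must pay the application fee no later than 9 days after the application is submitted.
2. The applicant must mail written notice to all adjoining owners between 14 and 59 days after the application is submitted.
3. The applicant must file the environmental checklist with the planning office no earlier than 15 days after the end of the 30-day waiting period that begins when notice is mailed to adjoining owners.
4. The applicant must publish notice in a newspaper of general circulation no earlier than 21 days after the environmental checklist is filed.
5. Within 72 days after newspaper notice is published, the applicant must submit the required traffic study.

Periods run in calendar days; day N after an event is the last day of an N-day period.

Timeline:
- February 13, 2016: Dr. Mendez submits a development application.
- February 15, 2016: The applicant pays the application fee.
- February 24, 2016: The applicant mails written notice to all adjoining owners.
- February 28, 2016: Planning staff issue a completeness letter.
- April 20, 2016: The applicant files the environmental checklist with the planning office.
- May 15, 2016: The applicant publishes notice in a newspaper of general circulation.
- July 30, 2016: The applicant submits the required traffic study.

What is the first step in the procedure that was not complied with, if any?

Step 2

Step 1: 9 days after February 13, 2016 (when the application is submitted) is February 22, 2016; done February 15, 2016 — timely.
Step 2: the window is 14–59 days after February 13, 2016 (when the application is submitted), so February 27, 2016 through April 12, 2016; done February 24, 2016 — 3 days before the window opened.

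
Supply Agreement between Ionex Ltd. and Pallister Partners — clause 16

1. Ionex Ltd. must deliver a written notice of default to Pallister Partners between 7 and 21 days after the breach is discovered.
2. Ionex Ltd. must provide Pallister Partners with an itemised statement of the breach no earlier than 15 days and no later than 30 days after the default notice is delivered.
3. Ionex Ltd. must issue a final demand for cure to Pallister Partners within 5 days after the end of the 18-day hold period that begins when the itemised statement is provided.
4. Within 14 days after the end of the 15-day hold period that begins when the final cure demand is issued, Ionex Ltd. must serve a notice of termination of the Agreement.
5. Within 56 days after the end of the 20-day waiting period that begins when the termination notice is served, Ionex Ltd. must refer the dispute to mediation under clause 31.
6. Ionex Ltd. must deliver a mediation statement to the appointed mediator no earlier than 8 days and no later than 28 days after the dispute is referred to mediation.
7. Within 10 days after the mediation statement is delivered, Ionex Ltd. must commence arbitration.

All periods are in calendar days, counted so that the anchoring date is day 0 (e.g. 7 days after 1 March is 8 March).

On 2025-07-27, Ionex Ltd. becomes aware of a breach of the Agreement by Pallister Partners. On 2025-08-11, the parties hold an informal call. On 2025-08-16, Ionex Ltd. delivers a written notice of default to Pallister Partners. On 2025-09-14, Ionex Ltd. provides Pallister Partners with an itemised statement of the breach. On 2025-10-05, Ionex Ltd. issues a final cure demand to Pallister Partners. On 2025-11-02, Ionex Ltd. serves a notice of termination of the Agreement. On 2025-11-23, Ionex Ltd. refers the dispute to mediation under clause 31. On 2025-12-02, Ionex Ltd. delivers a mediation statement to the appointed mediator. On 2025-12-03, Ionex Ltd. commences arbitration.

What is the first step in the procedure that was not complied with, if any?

None — every step was satisfied

(1) the permitted window runs from 2025-07-27 + 7 = 2025-08-03 to 2025-07-27 + 21 = 2025-08-17; done 2025-08-16 — within the window.
(2) the permitted window runs from 2025-08-16 + 15 = 2025-08-31 to 2025-08-16 + 30 = 2025-09-15; done 2025-09-14, which is between those dates.
(3) due by 2025-10-02 + 5 days = 2025-10-07; done 2025-10-05 — timely.
(4) due by 2025-10-20 + 14 days = 2025-11-03; completed 2025-11-02, before the deadline.
(5) due by 2025-11-22 + 56 days = 2026-01-17; done 2025-11-23 — timely.
(6) the permitted window runs from 2025-11-23 + 8 = 2025-12-01 to 2025-11-23 + 28 = 2025-12-21; 2025-12-02 falls inside that range.
(7) due by 2025-12-02 + 10 days = 2025-12-12; completed 2025-12-03, before the deadline.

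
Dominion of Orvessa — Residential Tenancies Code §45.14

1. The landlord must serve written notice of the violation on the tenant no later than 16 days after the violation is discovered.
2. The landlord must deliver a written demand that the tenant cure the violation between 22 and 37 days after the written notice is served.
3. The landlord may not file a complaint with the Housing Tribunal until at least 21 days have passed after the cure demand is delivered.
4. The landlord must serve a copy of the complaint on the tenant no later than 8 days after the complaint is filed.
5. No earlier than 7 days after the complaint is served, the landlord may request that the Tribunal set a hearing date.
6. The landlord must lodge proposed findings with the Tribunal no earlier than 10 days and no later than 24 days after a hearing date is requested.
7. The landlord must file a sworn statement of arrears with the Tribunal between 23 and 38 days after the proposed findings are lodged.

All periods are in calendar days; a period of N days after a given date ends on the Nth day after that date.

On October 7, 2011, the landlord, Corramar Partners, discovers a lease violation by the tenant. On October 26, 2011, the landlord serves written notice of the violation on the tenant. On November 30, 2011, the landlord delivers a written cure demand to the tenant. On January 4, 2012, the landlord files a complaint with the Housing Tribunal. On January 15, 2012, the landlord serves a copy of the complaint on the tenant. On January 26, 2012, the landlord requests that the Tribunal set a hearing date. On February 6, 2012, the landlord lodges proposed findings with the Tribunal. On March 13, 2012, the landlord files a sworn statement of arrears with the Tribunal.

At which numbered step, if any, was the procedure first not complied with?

Step 1: 16 days after October 7, 2011 (when the violation is discovered) is October 23, 2011; October 26, 2011 misses that deadline by 3 days.
The analysis stops there.

Step 1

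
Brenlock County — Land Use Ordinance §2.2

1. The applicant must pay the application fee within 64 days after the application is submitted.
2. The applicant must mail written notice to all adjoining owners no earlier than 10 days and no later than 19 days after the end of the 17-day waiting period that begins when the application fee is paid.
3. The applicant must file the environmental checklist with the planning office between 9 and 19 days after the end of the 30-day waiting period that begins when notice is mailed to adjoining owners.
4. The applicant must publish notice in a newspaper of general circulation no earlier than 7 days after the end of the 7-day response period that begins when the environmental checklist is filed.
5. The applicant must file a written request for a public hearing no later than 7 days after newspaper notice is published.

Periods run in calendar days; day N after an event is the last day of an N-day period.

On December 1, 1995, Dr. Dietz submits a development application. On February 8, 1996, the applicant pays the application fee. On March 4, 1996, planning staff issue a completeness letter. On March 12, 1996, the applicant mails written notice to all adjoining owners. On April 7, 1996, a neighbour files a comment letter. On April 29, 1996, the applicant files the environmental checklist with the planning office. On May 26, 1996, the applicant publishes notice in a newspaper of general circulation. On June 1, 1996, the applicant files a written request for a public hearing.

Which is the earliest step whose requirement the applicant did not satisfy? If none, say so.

(1) due by December 1, 1995 + 64 days = February 3, 1996; done February 8, 1996 — 5 days late.
No need to go further; step 1 was not satisfied.

Step 1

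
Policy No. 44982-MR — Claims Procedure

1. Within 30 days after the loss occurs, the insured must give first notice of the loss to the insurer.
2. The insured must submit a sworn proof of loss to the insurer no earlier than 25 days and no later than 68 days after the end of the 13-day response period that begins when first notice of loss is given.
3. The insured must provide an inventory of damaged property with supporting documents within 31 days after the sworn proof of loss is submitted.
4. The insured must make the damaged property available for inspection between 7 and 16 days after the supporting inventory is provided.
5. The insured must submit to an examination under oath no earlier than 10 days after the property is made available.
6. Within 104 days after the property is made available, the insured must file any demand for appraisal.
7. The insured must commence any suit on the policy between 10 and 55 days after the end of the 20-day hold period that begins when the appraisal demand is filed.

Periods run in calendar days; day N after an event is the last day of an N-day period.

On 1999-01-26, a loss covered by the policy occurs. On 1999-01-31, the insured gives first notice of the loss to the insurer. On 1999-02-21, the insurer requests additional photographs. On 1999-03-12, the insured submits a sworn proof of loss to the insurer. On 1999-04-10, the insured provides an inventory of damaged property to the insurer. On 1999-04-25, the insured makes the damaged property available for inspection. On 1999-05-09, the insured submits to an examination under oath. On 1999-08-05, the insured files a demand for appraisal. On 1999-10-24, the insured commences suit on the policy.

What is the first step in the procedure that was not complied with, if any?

Step 1: 30 days after 1999-01-26 (when the loss occurs) is 1999-02-25; completed 1999-01-31, before the deadline.
Step 2: the window is 25–68 days after 1999-02-13 (end of the 13-day response period, which began when first notice of loss is given on 1999-01-31), so 1999-03-10 through 1999-04-22; 1999-03-12 falls inside that range.
Step 3: 31 days after 1999-03-12 (when the sworn proof of loss is submitted) is 1999-04-12; 1999-04-10 is within that limit.
Step 4: the window is 7–16 days after 1999-04-10 (when the supporting inventory is provided), so 1999-04-17 through 1999-04-26; done 1999-04-25, which is between those dates.
Step 5: the earliest permitted date is 10 days after 1999-04-25 (when the property is made available), i.e. 1999-05-05; done 1999-05-09, after the minimum wait.
Step 6: 104 days after 1999-04-25 (when the property is made available) is 1999-08-07; done 1999-08-05 — timely.
Step 7: the window is 10–55 days after 1999-08-25 (end of the 20-day hold period, which began when the appraisal demand is filed on 1999-08-05), so 1999-09-04 through 1999-10-19; done 1999-10-24 — 5 days after the window closed.
No need to go further; step 7 was not satisfied.

Step 7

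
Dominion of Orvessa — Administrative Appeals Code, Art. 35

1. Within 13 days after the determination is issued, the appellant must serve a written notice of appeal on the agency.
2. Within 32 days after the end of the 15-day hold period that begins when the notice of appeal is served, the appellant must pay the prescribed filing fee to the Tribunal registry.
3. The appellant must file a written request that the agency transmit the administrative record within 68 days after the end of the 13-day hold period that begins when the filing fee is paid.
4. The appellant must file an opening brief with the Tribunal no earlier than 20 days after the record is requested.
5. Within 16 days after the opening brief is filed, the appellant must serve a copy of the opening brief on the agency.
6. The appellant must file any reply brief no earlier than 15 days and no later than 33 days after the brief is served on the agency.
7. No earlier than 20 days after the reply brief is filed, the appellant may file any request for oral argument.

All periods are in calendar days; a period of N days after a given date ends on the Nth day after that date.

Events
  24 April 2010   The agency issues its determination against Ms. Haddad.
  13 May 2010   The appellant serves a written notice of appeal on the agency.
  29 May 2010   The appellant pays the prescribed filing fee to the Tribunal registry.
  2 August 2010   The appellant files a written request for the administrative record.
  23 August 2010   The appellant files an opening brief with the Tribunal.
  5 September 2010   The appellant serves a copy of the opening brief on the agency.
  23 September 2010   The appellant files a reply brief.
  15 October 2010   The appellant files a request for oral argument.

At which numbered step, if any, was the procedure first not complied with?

Step 1

Step 1: 13 days after 24 April 2010 (when the determination is issued) is 7 May 2010; not done until 13 May 2010, 6 days after the deadline.
The procedure was therefore not followed at step 1.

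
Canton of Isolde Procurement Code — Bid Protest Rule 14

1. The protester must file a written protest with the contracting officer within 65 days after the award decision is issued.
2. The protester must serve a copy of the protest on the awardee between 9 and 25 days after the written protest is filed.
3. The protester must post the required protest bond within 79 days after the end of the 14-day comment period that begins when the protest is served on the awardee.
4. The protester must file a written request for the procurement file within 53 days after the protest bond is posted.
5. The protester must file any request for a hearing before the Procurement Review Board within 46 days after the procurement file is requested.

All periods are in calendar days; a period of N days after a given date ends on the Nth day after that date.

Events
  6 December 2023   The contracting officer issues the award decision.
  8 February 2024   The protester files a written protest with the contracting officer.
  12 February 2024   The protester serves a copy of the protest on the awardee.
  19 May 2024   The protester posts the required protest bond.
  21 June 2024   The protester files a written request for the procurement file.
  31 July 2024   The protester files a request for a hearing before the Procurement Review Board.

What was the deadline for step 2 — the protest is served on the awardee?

Step 2 runs from 8 February 2024, when the written protest is filed. The window is 9–25 days after 8 February 2024; it closes on 4 March 2024.

4 March 2024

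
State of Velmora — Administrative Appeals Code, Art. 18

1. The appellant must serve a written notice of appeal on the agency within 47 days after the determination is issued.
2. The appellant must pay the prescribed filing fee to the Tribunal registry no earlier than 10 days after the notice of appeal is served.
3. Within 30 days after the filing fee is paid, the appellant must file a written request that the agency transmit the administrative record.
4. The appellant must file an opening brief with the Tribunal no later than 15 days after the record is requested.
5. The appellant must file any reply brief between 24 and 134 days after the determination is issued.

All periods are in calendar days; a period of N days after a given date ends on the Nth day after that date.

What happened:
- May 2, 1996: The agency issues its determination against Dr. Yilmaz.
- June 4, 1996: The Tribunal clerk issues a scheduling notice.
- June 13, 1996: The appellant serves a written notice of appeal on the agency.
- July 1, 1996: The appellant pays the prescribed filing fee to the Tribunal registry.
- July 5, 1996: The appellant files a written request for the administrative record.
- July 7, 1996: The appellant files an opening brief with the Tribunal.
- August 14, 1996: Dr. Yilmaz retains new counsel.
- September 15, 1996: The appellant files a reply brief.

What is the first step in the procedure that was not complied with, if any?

(1) due by May 2, 1996 + 47 days = June 18, 1996; completed June 13, 1996, before the deadline.
(2) permitted from June 13, 1996 + 10 days = June 23, 1996 onward; done July 1, 1996, after the minimum wait.
(3) due by July 1, 1996 + 30 days = July 31, 1996; July 5, 1996 is within that limit.
(4) due by July 5, 1996 + 15 days = July 20, 1996; completed July 7, 1996, before the deadline.
(5) the permitted window runs from May 2, 1996 + 24 = May 26, 1996 to May 2, 1996 + 134 = September 13, 1996; September 15, 1996 is 2 days past the end of the window.

Step 5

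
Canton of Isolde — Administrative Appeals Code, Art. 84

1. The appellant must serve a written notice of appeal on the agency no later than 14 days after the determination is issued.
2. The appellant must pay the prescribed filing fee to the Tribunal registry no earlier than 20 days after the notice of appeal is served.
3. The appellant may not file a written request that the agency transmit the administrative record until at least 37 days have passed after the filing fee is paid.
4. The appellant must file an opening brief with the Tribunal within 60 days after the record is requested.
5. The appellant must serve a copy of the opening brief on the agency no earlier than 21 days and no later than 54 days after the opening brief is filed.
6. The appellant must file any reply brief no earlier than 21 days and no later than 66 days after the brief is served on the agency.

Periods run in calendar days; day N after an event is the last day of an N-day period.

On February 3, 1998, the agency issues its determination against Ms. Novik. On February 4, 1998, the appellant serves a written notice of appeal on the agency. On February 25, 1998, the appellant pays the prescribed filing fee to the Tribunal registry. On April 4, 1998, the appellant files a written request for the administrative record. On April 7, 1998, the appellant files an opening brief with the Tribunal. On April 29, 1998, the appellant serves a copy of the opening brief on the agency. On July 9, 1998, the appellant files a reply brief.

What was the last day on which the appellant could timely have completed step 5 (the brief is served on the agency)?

May 31, 1998

Step 5 runs from April 7, 1998, when the opening brief is filed. The window is 21–54 days after April 7, 1998; it closes on May 31, 1998.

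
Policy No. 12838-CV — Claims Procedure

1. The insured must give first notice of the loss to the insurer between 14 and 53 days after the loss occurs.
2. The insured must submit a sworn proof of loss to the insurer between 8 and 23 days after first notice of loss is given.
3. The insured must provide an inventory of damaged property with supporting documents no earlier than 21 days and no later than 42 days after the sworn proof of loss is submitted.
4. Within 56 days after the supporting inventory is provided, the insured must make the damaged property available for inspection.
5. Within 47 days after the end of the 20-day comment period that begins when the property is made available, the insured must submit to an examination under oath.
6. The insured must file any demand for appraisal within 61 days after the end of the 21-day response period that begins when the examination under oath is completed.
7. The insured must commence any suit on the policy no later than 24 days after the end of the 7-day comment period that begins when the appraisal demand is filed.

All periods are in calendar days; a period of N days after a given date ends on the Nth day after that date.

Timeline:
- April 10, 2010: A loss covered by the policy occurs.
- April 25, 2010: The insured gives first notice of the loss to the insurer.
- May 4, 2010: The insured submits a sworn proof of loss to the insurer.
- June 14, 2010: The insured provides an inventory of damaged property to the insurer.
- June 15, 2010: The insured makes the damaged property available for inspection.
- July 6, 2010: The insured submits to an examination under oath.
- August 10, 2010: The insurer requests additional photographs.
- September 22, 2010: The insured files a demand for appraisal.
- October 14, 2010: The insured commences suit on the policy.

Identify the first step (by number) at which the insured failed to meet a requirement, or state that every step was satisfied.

None — every step was satisfied

Step 1 — 14 and 53 days from April 10, 2010 (when the loss occurs) are April 24, 2010 and June 2, 2010 respectively; April 25, 2010 falls inside that range.
Step 2 — 8 and 23 days from April 25, 2010 (when first notice of loss is given) are May 3, 2010 and May 18, 2010 respectively; May 4, 2010 falls inside that range.
Step 3 — 21 and 42 days from May 4, 2010 (when the sworn proof of loss is submitted) are May 25, 2010 and June 15, 2010 respectively; June 14, 2010 falls inside that range.
Step 4 — counting 56 days from June 14, 2010 (when the supporting inventory is provided) gives a deadline of August 9, 2010; June 15, 2010 is within that limit.
Step 5 — counting 47 days from July 5, 2010 (end of the 20-day comment period, which began when the property is made available on June 15, 2010) gives a deadline of August 21, 2010; July 6, 2010 is within that limit.
Step 6 — counting 61 days from July 27, 2010 (end of the 21-day response period, which began when the examination under oath is completed on July 6, 2010) gives a deadline of September 26, 2010; completed September 22, 2010, before the deadline.
Step 7 — counting 24 days from September 29, 2010 (end of the 7-day comment period, which began when the appraisal demand is filed on September 22, 2010) gives a deadline of October 23, 2010; done October 14, 2010 — timely.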